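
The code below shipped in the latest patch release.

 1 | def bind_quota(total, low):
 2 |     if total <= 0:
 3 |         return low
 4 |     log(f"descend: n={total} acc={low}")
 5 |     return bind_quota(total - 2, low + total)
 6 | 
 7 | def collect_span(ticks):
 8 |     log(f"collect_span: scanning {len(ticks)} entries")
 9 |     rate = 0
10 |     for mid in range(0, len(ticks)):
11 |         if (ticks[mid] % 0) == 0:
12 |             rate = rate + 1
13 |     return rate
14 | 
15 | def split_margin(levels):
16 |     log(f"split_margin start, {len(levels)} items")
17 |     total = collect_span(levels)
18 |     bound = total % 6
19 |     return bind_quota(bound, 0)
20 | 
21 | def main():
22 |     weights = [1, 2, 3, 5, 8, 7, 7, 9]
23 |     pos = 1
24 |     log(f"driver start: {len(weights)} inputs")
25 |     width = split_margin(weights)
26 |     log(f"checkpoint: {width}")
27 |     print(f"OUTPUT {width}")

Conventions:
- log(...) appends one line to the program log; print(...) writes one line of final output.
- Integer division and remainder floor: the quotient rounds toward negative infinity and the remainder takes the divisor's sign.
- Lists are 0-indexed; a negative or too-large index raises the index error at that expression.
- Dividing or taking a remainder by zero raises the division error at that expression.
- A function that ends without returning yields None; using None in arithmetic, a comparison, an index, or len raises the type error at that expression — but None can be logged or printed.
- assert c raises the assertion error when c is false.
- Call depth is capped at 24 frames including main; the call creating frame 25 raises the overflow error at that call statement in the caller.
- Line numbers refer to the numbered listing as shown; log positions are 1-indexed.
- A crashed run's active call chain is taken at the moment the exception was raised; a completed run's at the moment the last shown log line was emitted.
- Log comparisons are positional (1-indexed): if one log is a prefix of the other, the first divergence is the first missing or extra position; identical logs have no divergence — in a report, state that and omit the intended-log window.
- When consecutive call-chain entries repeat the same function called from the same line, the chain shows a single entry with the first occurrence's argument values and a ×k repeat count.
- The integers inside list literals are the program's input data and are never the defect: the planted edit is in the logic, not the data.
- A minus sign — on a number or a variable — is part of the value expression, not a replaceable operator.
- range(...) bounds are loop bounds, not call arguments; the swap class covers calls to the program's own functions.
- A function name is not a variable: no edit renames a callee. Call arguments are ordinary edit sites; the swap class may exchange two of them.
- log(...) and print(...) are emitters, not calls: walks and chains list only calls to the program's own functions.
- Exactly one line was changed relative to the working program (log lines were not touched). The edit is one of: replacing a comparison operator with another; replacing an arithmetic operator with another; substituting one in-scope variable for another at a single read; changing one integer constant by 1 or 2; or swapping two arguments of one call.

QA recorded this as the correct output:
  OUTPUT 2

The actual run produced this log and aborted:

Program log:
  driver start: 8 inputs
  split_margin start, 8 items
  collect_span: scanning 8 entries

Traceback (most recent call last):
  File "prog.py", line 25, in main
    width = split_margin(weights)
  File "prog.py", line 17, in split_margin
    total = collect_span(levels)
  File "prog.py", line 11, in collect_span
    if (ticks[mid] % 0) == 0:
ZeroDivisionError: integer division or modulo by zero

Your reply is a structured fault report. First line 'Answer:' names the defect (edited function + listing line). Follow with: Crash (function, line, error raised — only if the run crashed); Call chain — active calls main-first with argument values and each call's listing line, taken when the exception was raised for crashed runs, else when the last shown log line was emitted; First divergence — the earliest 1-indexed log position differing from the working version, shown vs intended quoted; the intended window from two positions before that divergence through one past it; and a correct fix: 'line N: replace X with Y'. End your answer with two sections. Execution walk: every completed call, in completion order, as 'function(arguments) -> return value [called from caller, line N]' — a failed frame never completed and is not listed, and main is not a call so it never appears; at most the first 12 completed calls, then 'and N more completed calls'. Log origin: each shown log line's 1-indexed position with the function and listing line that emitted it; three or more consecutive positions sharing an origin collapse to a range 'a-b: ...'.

Answer: the defect is in collect_span at line 11.
The tell: The faulty run's log stops after 3 lines; the working version's next line would be 'descend: n=2 acc=0'.
Crash: collect_span, line 11, ZeroDivisionError.
Call chain: main -> split_margin([1, 2, 3, 5, 8, 7, 7, 9]) (called at line 25) -> collect_span([1, 2, 3, 5, 8, 7, 7, 9]) (called at line 17).
First divergence: position 4 — the faulty run's log ends after 3 lines; the working version continues with 'descend: n=2 acc=0'.
Intended log window:
  2: split_margin start, 8 items
  3: collect_span: scanning 8 entries
  4: descend: n=2 acc=0
  5: checkpoint: 2
Execution walk:
  (no call completed)
Origin of each log line:
  1: from main, line 24
  2: from split_margin, line 16
  3: from collect_span, line 8
A correct fix: line 11: replace `ticks[mid] % 0` with `ticks[mid] % 2`.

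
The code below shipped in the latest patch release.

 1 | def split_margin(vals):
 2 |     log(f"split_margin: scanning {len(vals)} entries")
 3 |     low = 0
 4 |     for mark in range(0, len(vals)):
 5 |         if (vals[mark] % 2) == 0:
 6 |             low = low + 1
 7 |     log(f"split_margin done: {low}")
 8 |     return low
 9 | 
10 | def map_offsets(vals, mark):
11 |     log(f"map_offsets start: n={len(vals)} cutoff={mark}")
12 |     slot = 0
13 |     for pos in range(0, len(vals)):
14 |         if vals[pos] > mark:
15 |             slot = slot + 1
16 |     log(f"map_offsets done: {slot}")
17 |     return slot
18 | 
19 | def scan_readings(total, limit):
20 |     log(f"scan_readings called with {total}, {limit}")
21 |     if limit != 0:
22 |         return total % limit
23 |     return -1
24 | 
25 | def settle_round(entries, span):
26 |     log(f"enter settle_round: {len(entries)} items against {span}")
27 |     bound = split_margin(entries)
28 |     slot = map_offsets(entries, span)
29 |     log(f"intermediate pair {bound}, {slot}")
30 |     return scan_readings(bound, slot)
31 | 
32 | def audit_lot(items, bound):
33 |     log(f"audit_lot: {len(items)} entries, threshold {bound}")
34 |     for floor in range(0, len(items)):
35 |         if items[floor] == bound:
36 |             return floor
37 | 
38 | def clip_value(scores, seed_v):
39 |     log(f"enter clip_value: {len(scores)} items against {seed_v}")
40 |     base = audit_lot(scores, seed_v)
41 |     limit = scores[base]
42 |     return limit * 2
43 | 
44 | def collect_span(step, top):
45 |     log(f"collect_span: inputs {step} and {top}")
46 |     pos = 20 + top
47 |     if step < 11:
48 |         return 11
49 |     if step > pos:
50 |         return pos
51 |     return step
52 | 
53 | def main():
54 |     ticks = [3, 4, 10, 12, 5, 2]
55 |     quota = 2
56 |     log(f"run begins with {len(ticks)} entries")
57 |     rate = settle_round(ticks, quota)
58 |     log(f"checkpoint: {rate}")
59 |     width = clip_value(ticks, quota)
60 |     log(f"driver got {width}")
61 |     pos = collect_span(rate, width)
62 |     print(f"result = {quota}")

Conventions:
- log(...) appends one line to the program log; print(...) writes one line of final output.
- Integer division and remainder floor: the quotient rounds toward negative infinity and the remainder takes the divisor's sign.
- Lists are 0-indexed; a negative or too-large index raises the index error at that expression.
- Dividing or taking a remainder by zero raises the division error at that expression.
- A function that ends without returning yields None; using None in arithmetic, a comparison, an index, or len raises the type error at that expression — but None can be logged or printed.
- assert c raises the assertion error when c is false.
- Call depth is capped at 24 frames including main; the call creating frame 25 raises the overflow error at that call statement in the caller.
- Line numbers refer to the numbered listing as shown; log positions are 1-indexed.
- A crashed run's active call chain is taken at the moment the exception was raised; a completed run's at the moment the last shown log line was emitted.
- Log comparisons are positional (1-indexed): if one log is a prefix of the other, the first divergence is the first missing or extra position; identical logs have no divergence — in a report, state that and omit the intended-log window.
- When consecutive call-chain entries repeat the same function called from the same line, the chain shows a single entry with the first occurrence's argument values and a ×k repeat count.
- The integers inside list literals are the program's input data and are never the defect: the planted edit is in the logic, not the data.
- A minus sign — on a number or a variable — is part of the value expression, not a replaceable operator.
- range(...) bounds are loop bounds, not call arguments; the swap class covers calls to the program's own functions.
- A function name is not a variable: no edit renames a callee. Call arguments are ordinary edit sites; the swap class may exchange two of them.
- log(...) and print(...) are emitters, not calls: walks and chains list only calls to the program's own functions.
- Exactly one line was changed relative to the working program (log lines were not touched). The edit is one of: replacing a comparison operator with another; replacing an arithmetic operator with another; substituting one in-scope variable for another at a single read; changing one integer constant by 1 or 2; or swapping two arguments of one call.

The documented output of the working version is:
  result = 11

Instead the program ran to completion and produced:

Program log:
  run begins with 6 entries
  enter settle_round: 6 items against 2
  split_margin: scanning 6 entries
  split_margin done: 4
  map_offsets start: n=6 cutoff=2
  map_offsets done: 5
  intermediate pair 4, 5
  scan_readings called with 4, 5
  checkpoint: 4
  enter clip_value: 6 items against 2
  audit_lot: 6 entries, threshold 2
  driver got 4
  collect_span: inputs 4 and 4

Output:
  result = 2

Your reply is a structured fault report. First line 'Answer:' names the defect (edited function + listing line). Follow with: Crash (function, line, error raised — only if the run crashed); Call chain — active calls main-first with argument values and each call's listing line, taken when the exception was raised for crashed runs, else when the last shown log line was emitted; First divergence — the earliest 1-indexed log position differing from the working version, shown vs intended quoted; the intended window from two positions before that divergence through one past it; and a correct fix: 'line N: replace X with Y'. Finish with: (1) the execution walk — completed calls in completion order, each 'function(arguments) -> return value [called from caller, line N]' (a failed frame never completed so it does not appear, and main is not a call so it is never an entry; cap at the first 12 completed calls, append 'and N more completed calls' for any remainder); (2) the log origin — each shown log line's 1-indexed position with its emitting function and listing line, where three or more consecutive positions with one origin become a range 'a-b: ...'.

Answer: the defect is in main at line 62.
The tell: The logs agree in full; only the final output differs.
Call chain: main -> collect_span(4, 4) (called at line 61).
First divergence: none; the two logs match at every position.
Execution walk:
  split_margin([3, 4, 10, 12, 5, 2]) -> 4  [called from settle_round, line 27]
  map_offsets([3, 4, 10, 12, 5, 2], 2) -> 5  [called from settle_round, line 28]
  scan_readings(4, 5) -> 4  [called from settle_round, line 30]
  settle_round([3, 4, 10, 12, 5, 2], 2) -> 4  [called from main, line 57]
  audit_lot([3, 4, 10, 12, 5, 2], 2) -> 5  [called from clip_value, line 40]
  clip_value([3, 4, 10, 12, 5, 2], 2) -> 4  [called from main, line 59]
  collect_span(4, 4) -> 11  [called from main, line 61]
Log origin:
  1 — main, line 56
  2 — settle_round, line 26
  3 — split_margin, line 2
  4 — split_margin, line 7
  5 — map_offsets, line 11
  6 — map_offsets, line 16
  7 — settle_round, line 29
  8 — scan_readings, line 20
  9 — main, line 58
  10 — clip_value, line 39
  11 — audit_lot, line 33
  12 — main, line 60
  13 — collect_span, line 45
A correct fix: line 62: replace `quota` with `pos`.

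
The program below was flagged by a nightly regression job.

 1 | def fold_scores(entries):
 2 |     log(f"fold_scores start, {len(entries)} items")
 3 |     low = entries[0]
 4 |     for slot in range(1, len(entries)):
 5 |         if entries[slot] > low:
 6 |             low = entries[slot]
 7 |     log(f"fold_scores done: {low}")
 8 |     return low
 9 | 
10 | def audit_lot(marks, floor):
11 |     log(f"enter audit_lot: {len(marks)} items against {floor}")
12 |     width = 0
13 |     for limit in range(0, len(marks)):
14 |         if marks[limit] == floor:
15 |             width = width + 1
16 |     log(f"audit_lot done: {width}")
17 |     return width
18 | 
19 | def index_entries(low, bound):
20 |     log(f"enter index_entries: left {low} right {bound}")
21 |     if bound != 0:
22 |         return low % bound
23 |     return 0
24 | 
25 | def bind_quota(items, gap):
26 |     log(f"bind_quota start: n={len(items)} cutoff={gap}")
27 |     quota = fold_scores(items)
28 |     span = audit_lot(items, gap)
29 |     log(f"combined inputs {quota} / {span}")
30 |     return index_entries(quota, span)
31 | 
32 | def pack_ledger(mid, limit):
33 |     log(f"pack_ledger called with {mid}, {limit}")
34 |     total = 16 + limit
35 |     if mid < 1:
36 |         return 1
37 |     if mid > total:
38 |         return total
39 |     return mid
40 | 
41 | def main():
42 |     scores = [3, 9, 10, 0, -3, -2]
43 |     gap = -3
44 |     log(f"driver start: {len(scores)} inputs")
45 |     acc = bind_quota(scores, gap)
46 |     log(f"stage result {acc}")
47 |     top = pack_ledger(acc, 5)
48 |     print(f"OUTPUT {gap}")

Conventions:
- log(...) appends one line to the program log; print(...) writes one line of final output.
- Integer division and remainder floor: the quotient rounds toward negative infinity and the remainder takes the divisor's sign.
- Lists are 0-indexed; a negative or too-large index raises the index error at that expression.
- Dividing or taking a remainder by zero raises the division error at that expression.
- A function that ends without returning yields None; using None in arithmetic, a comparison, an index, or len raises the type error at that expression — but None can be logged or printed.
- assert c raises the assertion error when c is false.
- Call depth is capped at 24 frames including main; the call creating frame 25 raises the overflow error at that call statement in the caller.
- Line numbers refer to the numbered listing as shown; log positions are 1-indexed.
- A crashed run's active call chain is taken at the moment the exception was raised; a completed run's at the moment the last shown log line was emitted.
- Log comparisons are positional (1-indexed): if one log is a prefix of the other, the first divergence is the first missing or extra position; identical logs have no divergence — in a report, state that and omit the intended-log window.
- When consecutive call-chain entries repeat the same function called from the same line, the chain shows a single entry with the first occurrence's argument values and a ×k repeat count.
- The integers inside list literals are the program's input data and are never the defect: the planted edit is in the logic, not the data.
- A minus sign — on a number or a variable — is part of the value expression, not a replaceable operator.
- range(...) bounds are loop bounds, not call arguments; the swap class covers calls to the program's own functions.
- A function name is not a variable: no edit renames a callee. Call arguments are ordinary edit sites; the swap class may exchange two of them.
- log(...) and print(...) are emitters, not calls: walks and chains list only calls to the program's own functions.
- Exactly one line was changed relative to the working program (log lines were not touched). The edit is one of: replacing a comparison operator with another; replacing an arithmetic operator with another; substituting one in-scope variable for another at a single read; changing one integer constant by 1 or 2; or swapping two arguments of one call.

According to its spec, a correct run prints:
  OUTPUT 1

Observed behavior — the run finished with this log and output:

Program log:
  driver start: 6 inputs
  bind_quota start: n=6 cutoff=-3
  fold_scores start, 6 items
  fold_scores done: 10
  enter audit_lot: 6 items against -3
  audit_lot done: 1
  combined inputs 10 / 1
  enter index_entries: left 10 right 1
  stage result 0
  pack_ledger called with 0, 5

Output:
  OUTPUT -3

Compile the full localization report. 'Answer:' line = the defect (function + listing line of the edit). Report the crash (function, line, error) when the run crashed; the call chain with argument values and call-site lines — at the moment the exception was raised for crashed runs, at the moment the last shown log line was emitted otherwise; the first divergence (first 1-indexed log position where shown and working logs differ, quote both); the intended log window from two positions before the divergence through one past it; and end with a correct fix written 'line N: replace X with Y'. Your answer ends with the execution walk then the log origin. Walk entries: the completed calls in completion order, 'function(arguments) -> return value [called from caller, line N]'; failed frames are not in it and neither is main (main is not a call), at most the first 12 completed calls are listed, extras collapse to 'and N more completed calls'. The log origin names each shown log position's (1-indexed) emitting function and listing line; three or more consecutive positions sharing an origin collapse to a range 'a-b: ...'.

Answer: the defect is in main at line 48.
The tell: Every logged value matches the working version; the printed result is what differs.
Call chain: main -> pack_ledger(0, 5) (called at line 47).
First divergence: none — the logs agree in full.
Execution walk:
  fold_scores([3, 9, 10, 0, -3, -2]) -> 10  [called from bind_quota, line 27]
  audit_lot([3, 9, 10, 0, -3, -2], -3) -> 1  [called from bind_quota, line 28]
  index_entries(10, 1) -> 0  [called from bind_quota, line 30]
  bind_quota([3, 9, 10, 0, -3, -2], -3) -> 0  [called from main, line 45]
  pack_ledger(0, 5) -> 1  [called from main, line 47]
Log origin:
  1: emitted by main (line 44)
  2: emitted by bind_quota (line 26)
  3: emitted by fold_scores (line 2)
  4: emitted by fold_scores (line 7)
  5: emitted by audit_lot (line 11)
  6: emitted by audit_lot (line 16)
  7: emitted by bind_quota (line 29)
  8: emitted by index_entries (line 20)
  9: emitted by main (line 46)
  10: emitted by pack_ledger (line 33)
A correct fix: line 48: replace `gap` with `top`.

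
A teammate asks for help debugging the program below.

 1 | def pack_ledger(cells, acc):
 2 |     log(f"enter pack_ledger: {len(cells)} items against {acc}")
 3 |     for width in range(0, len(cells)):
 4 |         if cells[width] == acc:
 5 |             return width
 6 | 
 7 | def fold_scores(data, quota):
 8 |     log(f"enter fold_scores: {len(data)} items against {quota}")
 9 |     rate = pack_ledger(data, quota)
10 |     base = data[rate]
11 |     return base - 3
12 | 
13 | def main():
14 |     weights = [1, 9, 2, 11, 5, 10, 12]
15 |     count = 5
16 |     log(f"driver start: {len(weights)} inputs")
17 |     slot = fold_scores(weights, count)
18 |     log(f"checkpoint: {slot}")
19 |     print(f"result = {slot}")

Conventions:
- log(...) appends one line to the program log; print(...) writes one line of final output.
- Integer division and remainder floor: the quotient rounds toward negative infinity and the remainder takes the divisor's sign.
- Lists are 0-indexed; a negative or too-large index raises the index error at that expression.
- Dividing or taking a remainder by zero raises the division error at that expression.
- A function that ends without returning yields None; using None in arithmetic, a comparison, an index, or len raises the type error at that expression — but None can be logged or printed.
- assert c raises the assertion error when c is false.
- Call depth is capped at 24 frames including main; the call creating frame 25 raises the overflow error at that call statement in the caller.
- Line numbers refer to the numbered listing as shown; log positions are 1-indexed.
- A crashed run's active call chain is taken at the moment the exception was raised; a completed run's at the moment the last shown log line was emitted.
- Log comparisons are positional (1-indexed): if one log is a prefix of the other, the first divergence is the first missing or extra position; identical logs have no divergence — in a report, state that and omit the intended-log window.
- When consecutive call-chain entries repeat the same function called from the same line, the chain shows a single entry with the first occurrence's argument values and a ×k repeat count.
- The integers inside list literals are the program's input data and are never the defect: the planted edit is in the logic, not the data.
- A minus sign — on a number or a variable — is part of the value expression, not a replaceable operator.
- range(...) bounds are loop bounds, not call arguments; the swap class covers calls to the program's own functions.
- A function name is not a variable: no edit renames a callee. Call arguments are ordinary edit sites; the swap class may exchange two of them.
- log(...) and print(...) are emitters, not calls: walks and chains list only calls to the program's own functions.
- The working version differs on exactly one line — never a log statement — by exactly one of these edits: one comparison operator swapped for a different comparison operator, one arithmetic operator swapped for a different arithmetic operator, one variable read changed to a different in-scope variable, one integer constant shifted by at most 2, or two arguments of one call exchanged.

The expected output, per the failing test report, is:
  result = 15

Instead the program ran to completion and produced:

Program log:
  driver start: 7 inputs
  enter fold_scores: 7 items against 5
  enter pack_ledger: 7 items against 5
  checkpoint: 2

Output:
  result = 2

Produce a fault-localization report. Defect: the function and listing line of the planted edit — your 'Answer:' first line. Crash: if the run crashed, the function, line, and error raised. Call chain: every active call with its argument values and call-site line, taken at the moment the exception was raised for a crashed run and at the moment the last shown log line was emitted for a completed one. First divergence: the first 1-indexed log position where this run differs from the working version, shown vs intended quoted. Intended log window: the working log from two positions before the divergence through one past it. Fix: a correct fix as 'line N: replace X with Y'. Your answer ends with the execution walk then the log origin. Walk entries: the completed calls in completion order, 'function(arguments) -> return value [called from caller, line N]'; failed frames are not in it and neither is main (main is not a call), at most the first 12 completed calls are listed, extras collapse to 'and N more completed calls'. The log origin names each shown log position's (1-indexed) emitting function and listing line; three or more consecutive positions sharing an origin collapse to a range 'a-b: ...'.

Answer: the defect is in fold_scores at line 11.
The tell: Log line 4 is where behavior first shows: 'checkpoint: 2' appears instead of 'checkpoint: 15'.
Call chain: main.
First divergence: position 4; shown 'checkpoint: 2' vs intended 'checkpoint: 15'.
Intended log window:
  2: enter fold_scores: 7 items against 5
  3: enter pack_ledger: 7 items against 5
  4: checkpoint: 15
Execution walk:
  pack_ledger([1, 9, 2, 11, 5, 10, 12], 5) -> 4  [called from fold_scores, line 9]
  fold_scores([1, 9, 2, 11, 5, 10, 12], 5) -> 2  [called from main, line 17]
Log line origins:
  1: emitted by main (line 16)
  2: emitted by fold_scores (line 8)
  3: emitted by pack_ledger (line 2)
  4: emitted by main (line 18)
A correct fix: line 11: replace `-` with `*`.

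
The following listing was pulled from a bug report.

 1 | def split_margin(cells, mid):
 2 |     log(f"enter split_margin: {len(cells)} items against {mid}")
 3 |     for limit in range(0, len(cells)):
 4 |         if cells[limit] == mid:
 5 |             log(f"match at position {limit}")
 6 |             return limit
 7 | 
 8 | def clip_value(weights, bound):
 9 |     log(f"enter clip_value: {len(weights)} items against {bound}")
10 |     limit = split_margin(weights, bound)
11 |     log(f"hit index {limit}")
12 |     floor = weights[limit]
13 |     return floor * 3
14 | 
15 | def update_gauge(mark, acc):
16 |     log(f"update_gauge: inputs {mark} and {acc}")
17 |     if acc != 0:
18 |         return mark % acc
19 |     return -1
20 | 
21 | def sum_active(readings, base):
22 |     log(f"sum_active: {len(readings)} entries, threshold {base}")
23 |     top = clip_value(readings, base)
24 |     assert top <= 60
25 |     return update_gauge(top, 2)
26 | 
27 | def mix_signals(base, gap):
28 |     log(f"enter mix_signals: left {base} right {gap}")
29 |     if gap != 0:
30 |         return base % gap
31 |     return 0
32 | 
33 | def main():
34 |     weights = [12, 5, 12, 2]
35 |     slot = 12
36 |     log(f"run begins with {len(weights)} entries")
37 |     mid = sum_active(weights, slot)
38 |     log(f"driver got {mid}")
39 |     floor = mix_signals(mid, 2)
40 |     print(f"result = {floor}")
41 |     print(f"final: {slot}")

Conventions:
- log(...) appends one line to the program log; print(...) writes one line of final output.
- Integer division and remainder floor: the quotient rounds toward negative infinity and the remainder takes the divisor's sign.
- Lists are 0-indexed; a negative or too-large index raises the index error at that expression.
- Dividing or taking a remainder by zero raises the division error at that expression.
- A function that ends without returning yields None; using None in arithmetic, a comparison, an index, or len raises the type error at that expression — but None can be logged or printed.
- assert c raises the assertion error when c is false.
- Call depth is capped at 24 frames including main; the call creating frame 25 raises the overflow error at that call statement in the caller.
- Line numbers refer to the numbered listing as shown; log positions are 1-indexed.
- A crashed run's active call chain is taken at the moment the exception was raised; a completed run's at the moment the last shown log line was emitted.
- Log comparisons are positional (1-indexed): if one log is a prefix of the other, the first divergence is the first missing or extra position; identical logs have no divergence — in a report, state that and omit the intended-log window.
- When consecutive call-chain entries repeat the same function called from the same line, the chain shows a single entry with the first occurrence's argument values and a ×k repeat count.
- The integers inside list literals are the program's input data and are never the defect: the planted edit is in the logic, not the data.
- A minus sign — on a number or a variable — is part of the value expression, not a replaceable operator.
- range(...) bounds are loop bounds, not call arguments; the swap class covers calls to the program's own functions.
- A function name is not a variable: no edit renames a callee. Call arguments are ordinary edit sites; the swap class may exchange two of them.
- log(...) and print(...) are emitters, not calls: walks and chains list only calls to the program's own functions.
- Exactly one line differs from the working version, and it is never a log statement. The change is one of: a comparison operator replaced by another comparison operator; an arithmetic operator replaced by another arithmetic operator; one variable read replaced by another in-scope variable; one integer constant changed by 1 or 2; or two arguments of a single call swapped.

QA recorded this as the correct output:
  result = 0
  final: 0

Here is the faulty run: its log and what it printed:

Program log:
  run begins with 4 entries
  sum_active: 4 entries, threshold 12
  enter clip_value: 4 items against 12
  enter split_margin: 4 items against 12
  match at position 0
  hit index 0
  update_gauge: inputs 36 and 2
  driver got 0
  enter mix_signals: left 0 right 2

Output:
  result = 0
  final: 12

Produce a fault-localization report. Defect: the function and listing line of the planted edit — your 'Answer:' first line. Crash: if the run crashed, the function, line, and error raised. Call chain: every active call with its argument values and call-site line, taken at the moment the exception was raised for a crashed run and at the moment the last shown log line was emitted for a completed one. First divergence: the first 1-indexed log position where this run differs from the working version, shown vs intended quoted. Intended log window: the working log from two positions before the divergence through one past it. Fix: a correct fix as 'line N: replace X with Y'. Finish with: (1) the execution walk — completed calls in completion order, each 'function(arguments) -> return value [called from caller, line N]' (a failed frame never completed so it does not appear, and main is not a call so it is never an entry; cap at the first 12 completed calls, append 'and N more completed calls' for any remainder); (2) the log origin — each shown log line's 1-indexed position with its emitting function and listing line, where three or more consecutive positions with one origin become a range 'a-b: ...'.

Answer: the defect is in main at line 41.
Key fact: Every logged value matches the working version; the printed result is what differs.
Call chain: main -> mix_signals(0, 2) (called at line 39).
First divergence: none — the logs agree in full.
Execution walk:
  split_margin([12, 5, 12, 2], 12) -> 0  [called from clip_value, line 10]
  clip_value([12, 5, 12, 2], 12) -> 36  [called from sum_active, line 23]
  update_gauge(36, 2) -> 0  [called from sum_active, line 25]
  sum_active([12, 5, 12, 2], 12) -> 0  [called from main, line 37]
  mix_signals(0, 2) -> 0  [called from main, line 39]
Log origins:
  1: emitted by main (line 36)
  2: emitted by sum_active (line 22)
  3: emitted by clip_value (line 9)
  4: emitted by split_margin (line 2)
  5: emitted by split_margin (line 5)
  6: emitted by clip_value (line 11)
  7: emitted by update_gauge (line 16)
  8: emitted by main (line 38)
  9: emitted by mix_signals (line 28)
A correct fix: line 41: replace `slot` with `mid`.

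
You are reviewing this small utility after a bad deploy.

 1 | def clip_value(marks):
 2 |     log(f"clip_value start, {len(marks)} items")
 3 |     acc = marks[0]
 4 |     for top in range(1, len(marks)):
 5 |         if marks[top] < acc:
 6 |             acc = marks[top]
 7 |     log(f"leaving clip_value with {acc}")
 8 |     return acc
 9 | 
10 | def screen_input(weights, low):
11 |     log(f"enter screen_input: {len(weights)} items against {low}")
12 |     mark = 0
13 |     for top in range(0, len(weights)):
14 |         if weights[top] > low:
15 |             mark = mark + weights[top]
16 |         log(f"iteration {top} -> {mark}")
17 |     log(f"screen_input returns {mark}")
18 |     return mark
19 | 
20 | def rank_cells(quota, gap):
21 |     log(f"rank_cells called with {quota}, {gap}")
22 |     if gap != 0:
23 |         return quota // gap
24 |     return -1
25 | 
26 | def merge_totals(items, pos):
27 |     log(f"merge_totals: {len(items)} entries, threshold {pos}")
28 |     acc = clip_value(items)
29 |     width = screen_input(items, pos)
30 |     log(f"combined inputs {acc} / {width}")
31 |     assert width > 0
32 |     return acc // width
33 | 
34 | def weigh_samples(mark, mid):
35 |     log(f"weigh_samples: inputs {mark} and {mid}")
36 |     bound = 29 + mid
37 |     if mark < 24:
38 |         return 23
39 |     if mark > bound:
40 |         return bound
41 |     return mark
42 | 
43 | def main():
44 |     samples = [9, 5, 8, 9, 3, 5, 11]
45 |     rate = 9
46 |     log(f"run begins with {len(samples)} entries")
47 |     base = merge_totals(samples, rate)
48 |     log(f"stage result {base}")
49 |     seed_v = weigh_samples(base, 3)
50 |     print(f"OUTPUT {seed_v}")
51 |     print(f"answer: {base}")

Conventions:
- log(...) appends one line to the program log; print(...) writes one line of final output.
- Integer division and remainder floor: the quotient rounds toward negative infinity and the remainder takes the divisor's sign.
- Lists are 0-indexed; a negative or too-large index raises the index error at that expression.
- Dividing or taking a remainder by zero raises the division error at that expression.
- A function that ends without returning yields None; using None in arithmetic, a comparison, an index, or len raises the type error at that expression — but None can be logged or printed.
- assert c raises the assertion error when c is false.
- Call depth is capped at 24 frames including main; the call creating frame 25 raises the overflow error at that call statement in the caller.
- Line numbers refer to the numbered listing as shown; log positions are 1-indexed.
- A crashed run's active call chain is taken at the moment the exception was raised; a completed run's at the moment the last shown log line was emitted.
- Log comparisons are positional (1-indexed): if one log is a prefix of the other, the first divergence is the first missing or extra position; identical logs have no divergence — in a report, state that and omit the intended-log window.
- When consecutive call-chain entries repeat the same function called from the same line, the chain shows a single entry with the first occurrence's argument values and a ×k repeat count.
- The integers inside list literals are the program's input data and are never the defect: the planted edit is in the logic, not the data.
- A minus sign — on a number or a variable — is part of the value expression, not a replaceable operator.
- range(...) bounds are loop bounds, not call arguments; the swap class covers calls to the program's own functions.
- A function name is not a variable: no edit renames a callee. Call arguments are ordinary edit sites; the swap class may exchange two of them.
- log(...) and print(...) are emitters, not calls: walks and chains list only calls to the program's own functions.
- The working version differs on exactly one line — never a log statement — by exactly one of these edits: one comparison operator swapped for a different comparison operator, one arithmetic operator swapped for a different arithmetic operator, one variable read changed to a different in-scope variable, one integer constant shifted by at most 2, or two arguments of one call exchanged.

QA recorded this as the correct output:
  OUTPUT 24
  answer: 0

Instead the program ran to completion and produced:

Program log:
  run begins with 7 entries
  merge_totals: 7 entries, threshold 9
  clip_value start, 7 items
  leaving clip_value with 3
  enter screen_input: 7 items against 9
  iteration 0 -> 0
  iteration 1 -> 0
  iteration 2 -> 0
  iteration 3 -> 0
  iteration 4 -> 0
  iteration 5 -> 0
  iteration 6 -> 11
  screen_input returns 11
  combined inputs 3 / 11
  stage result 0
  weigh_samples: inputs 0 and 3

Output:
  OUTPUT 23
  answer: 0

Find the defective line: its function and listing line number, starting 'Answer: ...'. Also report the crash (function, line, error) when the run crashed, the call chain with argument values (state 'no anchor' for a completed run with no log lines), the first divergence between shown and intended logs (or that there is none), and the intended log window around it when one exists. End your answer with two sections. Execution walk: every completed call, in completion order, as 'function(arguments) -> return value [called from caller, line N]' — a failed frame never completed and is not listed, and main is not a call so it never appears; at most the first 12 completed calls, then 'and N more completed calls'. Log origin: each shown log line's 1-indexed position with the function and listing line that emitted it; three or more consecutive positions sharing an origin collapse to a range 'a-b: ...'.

Answer: the defect is in weigh_samples at line 38.
The tell: Nothing in the log betrays the bug — only the output does.
Call chain: main -> weigh_samples(0, 3) (called at line 49).
First divergence: none — the logs agree in full.
Execution walk:
  clip_value([9, 5, 8, 9, 3, 5, 11]) -> 3  [called from merge_totals, line 28]
  screen_input([9, 5, 8, 9, 3, 5, 11], 9) -> 11  [called from merge_totals, line 29]
  merge_totals([9, 5, 8, 9, 3, 5, 11], 9) -> 0  [called from main, line 47]
  weigh_samples(0, 3) -> 23  [called from main, line 49]
Log line origins:
  1: emitted by main (line 46)
  2: emitted by merge_totals (line 27)
  3: emitted by clip_value (line 2)
  4: emitted by clip_value (line 7)
  5: emitted by screen_input (line 11)
  6-12: emitted by screen_input (line 16)
  13: emitted by screen_input (line 17)
  14: emitted by merge_totals (line 30)
  15: emitted by main (line 48)
  16: emitted by weigh_samples (line 35)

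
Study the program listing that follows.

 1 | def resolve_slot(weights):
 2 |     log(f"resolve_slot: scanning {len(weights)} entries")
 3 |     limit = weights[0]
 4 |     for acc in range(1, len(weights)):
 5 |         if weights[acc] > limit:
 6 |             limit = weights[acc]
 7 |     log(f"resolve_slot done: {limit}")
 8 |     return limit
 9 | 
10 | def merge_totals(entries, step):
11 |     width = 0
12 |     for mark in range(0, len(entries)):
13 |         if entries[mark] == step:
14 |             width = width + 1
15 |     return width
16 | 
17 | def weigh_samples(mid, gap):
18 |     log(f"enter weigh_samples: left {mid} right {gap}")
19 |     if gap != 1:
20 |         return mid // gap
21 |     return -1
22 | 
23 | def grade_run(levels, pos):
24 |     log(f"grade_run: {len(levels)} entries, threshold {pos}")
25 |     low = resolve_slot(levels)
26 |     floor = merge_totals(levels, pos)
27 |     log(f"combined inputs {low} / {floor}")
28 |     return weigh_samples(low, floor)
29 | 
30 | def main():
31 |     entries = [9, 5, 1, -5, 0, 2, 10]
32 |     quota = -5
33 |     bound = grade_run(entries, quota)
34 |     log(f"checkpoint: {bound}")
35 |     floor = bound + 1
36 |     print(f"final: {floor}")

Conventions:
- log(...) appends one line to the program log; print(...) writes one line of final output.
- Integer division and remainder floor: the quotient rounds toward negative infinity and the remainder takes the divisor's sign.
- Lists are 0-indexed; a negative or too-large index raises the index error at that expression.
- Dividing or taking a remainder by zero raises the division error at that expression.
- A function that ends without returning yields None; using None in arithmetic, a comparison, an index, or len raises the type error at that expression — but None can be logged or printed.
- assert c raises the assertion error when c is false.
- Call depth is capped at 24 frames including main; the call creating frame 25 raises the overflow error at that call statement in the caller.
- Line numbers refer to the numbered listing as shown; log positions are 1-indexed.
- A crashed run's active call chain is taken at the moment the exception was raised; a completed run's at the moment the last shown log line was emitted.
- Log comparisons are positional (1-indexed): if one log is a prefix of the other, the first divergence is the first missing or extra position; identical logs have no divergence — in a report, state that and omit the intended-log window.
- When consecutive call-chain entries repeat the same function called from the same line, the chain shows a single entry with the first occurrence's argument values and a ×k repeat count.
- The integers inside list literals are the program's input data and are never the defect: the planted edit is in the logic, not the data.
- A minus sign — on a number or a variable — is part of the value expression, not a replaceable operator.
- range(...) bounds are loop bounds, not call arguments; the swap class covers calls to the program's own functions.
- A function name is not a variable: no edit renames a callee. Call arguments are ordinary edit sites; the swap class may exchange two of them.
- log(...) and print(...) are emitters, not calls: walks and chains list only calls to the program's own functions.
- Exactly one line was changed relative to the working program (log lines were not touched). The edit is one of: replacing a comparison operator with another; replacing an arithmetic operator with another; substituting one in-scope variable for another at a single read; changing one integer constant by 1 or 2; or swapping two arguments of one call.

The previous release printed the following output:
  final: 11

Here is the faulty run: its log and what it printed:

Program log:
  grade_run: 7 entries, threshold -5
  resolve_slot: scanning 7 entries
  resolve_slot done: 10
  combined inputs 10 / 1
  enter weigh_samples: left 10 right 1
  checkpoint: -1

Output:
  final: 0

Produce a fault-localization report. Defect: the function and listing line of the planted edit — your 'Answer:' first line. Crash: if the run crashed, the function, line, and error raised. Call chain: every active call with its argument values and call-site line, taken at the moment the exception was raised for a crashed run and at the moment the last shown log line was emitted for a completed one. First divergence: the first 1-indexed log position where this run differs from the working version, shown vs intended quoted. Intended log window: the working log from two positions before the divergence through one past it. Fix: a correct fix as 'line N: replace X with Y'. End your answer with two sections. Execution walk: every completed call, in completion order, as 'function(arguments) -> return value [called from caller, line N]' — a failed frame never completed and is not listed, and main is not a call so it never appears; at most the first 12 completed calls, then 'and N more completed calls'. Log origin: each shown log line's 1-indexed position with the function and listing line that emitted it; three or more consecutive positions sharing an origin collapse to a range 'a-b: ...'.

Answer: the defect is in weigh_samples at line 19.
Core observation: The earliest visible damage is log position 6 — 'checkpoint: -1' rather than the intended 'checkpoint: 10'.
Call chain: main.
First divergence: position 6 — the shown line 'checkpoint: -1' should read 'checkpoint: 10'.
Intended log window:
  4: combined inputs 10 / 1
  5: enter weigh_samples: left 10 right 1
  6: checkpoint: 10
Execution walk:
  resolve_slot([9, 5, 1, -5, 0, 2, 10]) -> 10  [called from grade_run, line 25]
  merge_totals([9, 5, 1, -5, 0, 2, 10], -5) -> 1  [called from grade_run, line 26]
  weigh_samples(10, 1) -> -1  [called from grade_run, line 28]
  grade_run([9, 5, 1, -5, 0, 2, 10], -5) -> -1  [called from main, line 33]
Origin of each log line:
  1: from grade_run, line 24
  2: from resolve_slot, line 2
  3: from resolve_slot, line 7
  4: from grade_run, line 27
  5: from weigh_samples, line 18
  6: from main, line 34
A correct fix: line 19: replace `1` with `0`.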